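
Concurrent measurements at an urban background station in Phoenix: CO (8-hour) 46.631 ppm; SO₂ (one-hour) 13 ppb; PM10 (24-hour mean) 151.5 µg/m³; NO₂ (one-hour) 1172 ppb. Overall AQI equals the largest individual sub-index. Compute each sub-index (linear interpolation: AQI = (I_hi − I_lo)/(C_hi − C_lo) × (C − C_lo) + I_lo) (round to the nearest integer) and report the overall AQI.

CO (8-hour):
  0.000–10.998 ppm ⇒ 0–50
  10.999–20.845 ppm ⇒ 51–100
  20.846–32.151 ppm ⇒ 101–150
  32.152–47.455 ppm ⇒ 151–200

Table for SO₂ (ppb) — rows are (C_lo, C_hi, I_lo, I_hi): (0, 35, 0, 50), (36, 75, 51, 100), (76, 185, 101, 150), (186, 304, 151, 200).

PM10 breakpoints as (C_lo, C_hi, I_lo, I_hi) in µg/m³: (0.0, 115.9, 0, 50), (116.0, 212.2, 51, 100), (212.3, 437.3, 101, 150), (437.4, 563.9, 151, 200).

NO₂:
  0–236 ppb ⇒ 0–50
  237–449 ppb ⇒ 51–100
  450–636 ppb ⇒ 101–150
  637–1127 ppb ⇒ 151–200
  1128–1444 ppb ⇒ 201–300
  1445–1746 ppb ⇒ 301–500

215

CO 46.631: bracket 32.152–47.455 → index 151–200; slope 49/15.303, offset 14.479.
AQI = 151 + 49/15.303·14.479 ≈ 197.36 ⇒ 197.
SO₂: 13 ∈ [0, 35] ↔ index [0, 50].
0 + (13−0)·(50−0)/(35−0) = 0 + 13·50/35 ≈ 18.57, so AQI = 19.
PM10: 151.5 lies in 116.0–212.2, so I_lo=51, I_hi=100, C_lo=116.0, C_hi=212.2.
(100−51)/(212.2−116.0) × (151.5−116.0) + 51 = 49/96.2 × 35.5 + 51 ≈ 69.08 → 69.
NO₂: 1172 ∈ [1128, 1444] ↔ index [201, 300].
201 + (1172−1128)·(300−201)/(1444−1128) = 201 + 44·99/316 ≈ 214.78, so AQI = 215.
Sub-indices: CO→197, SO₂→19, PM10→69, NO₂→215. Overall AQI = max = 215; dominant pollutant is NO₂.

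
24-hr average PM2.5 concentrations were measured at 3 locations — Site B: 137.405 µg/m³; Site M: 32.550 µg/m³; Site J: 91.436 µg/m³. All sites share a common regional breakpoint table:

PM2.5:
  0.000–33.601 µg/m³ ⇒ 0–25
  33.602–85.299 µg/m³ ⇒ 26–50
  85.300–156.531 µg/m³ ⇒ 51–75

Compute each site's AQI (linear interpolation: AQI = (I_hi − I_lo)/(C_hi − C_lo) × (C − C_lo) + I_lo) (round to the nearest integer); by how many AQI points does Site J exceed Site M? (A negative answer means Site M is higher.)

Site B 137.405: bracket 85.300–156.531 → index 51–75; slope 24/71.231, offset 52.105.
AQI = 51 + 24/71.231·52.105 ≈ 68.56 ⇒ 69.
Site M: 32.550 ∈ [0.000, 33.601] ↔ index [0, 25].
0 + (32.550−0.000)·(25−0)/(33.601−0.000) = 0 + 32.550·25/33.601 ≈ 24.22, so AQI = 24.
Site J: 91.436 lies in 85.300–156.531, so I_lo=51, I_hi=75, C_lo=85.300, C_hi=156.531.
(75−51)/(156.531−85.300) × (91.436−85.300) + 51 = 24/71.231 × 6.136 + 51 ≈ 53.07 → 53.
AQIs: Site B=69, Site M=24, Site J=53. Site J (53) − Site M (24) = 29.

29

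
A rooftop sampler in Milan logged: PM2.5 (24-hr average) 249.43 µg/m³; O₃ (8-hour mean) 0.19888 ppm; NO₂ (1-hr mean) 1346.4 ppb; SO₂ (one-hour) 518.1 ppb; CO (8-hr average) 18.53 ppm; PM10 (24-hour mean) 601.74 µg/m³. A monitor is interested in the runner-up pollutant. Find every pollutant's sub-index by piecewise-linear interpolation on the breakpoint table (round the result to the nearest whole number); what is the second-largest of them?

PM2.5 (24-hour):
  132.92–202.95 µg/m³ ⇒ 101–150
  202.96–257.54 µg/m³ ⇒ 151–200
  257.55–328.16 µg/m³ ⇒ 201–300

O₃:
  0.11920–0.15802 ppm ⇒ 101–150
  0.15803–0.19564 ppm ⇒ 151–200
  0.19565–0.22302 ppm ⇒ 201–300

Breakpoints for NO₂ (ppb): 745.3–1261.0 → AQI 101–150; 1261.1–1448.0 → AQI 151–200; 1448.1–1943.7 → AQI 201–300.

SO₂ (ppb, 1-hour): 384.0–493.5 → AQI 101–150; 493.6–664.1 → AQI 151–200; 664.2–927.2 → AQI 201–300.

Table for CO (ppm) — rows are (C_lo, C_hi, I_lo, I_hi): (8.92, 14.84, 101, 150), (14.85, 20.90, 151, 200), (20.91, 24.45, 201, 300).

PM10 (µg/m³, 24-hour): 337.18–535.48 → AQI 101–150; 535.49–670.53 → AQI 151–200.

PM2.5 249.43: bracket 202.96–257.54 → index 151–200; slope 49/54.58, offset 46.47.
AQI = 151 + 49/54.58·46.47 ≈ 192.72 ⇒ 193.
O₃: 0.19888 lies in 0.19565–0.22302, so I_lo=201, I_hi=300, C_lo=0.19565, C_hi=0.22302.
(300−201)/(0.22302−0.19565) × (0.19888−0.19565) + 201 = 99/0.02737 × 0.00323 + 201 ≈ 212.68 → 213.
NO₂ 1346.4: bracket 1261.1–1448.0 → index 151–200; slope 49/186.9, offset 85.3.
AQI = 151 + 49/186.9·85.3 ≈ 173.36 ⇒ 173.
SO₂: row 493.6–664.1 (AQI 151–200). (200−151)·(518.1−493.6)/(664.1−493.6) + 151 = 49·24.5/170.5 + 151 ≈ 158.04 → 158.
CO: row 14.85–20.90 (AQI 151–200). (200−151)·(18.53−14.85)/(20.90−14.85) + 151 = 49·3.68/6.05 + 151 ≈ 180.80 → 181.
PM10: row 535.49–670.53 (AQI 151–200). (200−151)·(601.74−535.49)/(670.53−535.49) + 151 = 49·66.25/135.04 + 151 ≈ 175.04 → 175.
Sub-indices: PM2.5→193, O₃→213, NO₂→173, SO₂→158, CO→181, PM10→175. Ranked high→low: 213, 193, 181, 175, 173, 158. Second-highest sub-index = 193.

193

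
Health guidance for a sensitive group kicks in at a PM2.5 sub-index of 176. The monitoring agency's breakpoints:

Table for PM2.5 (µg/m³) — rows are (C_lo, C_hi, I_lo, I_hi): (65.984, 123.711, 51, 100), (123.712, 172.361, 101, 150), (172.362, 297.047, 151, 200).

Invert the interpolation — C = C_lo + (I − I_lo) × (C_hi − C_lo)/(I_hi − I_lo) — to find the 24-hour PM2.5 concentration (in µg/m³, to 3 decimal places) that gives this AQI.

AQI 176 lies in the 151–200 band, which corresponds to 172.362–297.047 µg/m³.
C = 172.362 + (176−151)×(297.047−172.362)/(200−151) = 172.362 + 25×124.685/49 ≈ 235.97680 µg/m³ → 235.977 µg/m³ to 3 dp.

235.977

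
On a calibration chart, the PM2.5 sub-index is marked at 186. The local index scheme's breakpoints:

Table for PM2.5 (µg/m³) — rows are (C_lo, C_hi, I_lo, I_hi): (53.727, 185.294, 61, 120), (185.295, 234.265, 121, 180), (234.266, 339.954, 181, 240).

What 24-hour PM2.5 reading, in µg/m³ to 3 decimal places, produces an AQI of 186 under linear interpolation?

243.223

AQI 186 lies in the 181–240 band, which corresponds to 234.266–339.954 µg/m³.
C = 234.266 + (186−181)×(339.954−234.266)/(240−181) = 234.266 + 5×105.688/59 ≈ 243.22261 µg/m³ → 243.223 µg/m³ to 3 dp.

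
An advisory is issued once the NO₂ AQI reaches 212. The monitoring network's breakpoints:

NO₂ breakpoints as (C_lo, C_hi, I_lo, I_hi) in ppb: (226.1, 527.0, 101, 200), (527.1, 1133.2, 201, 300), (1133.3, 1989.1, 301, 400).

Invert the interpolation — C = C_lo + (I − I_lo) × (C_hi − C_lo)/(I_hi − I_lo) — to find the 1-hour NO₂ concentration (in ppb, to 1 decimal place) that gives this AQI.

AQI 212 lies in the 201–300 band, which corresponds to 527.1–1133.2 ppb.
C = 527.1 + (212−201)×(1133.2−527.1)/(300−201) = 527.1 + 11×606.1/99 ≈ 594.444 ppb → 594.4 ppb to 1 dp.

594.4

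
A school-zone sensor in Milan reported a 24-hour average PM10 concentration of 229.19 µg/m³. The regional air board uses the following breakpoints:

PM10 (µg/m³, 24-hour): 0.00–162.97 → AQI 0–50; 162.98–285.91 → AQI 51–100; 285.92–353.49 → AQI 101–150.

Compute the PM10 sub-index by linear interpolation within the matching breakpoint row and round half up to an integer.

77

PM10: 229.19 ∈ [162.98, 285.91] ↔ index [51, 100].
51 + (229.19−162.98)·(100−51)/(285.91−162.98) = 51 + 66.21·49/122.93 ≈ 77.39, so AQI = 77.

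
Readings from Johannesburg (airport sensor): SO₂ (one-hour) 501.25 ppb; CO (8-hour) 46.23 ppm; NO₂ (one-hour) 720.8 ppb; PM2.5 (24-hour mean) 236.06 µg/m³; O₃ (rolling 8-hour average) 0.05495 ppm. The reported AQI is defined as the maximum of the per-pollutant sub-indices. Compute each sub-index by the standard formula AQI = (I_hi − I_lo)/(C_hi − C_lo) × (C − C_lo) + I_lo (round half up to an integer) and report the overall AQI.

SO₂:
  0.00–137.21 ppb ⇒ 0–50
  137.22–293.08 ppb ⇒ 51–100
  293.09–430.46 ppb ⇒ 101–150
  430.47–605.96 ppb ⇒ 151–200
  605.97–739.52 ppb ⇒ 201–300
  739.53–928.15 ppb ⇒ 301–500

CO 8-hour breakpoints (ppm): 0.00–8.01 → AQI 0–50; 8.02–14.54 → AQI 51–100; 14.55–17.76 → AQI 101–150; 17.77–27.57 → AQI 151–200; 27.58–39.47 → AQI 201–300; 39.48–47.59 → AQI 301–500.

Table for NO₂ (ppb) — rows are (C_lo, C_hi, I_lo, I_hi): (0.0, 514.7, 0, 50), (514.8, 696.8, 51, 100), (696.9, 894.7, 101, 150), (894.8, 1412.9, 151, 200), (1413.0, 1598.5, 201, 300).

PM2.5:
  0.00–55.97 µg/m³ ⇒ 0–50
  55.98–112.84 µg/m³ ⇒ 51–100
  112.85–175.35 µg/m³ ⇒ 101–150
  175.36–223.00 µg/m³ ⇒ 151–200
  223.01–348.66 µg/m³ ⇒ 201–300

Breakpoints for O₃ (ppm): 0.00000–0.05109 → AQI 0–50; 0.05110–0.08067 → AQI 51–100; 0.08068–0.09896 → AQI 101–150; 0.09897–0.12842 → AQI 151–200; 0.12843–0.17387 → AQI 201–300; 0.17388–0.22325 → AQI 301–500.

SO₂ 501.25: bracket 430.47–605.96 → index 151–200; slope 49/175.49, offset 70.78.
AQI = 151 + 49/175.49·70.78 ≈ 170.76 ⇒ 171.
CO: 46.23 lies in 39.48–47.59, so I_lo=301, I_hi=500, C_lo=39.48, C_hi=47.59.
(500−301)/(47.59−39.48) × (46.23−39.48) + 301 = 199/8.11 × 6.75 + 301 ≈ 466.63 → 467.
NO₂: 720.8 ∈ [696.9, 894.7] ↔ index [101, 150].
101 + (720.8−696.9)·(150−101)/(894.7−696.9) = 101 + 23.9·49/197.8 ≈ 106.92, so AQI = 107.
PM2.5: row 223.01–348.66 (AQI 201–300). (300−201)·(236.06−223.01)/(348.66−223.01) + 201 = 99·13.05/125.65 + 201 ≈ 211.28 → 211.
O₃: row 0.05110–0.08067 (AQI 51–100). (100−51)·(0.05495−0.05110)/(0.08067−0.05110) + 51 = 49·0.00385/0.02957 + 51 ≈ 57.38 → 57.
Sub-indices: SO₂→171, CO→467, NO₂→107, PM2.5→211, O₃→57. Overall AQI = max = 467; dominant pollutant is CO.
AQI 467: Hazardous.

467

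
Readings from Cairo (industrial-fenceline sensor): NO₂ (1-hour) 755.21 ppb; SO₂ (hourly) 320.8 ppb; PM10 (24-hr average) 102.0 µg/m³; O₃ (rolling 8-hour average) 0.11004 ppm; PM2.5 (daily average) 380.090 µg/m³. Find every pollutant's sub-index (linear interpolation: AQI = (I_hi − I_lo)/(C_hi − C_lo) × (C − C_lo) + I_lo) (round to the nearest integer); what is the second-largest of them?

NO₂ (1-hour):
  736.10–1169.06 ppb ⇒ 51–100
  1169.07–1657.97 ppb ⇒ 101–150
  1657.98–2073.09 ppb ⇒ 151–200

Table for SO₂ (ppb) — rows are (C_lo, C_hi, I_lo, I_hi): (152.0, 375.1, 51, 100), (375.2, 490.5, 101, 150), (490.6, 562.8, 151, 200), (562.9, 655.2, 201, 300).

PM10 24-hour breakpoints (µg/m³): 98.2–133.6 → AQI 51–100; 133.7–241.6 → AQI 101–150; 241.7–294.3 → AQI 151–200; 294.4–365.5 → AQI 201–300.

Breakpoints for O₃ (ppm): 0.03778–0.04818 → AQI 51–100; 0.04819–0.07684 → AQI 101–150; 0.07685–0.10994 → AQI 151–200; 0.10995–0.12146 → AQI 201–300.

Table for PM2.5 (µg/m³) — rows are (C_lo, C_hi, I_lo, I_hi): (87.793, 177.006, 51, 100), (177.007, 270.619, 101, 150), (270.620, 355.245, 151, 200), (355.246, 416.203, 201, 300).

NO₂: row 736.10–1169.06 (AQI 51–100). (100−51)·(755.21−736.10)/(1169.06−736.10) + 51 = 49·19.11/432.96 + 51 ≈ 53.16 → 53.
SO₂ 320.8: bracket 152.0–375.1 → index 51–100; slope 49/223.1, offset 168.8.
AQI = 51 + 49/223.1·168.8 ≈ 88.07 ⇒ 88.
PM10: 102.0 lies in 98.2–133.6, so I_lo=51, I_hi=100, C_lo=98.2, C_hi=133.6.
(100−51)/(133.6−98.2) × (102.0−98.2) + 51 = 49/35.4 × 3.8 + 51 ≈ 56.26 → 56.
O₃ 0.11004: bracket 0.10995–0.12146 → index 201–300; slope 99/0.01151, offset 0.00009.
AQI = 201 + 99/0.01151·0.00009 ≈ 201.77 ⇒ 202.
PM2.5: 380.090 lies in 355.246–416.203, so I_lo=201, I_hi=300, C_lo=355.246, C_hi=416.203.
(300−201)/(416.203−355.246) × (380.090−355.246) + 201 = 99/60.957 × 24.844 + 201 ≈ 241.35 → 241.
Sub-indices: NO₂→53, SO₂→88, PM10→56, O₃→202, PM2.5→241. Ranked high→low: 241, 202, 88, 56, 53. Second-highest sub-index = 202.

202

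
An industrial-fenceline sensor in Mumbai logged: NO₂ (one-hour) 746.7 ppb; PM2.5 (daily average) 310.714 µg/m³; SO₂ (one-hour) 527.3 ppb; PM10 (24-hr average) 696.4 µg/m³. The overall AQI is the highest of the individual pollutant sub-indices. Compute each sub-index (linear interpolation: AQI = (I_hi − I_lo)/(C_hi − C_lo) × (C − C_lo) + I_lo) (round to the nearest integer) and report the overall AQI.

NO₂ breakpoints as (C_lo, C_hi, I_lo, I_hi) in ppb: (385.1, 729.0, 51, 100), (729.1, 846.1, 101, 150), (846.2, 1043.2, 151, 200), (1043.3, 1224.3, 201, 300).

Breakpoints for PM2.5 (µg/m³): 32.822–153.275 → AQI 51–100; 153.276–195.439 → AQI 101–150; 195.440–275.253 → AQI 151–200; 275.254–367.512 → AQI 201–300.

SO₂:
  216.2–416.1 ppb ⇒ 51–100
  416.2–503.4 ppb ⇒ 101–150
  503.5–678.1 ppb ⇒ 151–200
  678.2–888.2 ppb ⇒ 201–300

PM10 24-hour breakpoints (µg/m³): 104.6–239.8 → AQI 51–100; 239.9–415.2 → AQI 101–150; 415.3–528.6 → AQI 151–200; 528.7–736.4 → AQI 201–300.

NO₂: 746.7 lies in 729.1–846.1, so I_lo=101, I_hi=150, C_lo=729.1, C_hi=846.1.
(150−101)/(846.1−729.1) × (746.7−729.1) + 101 = 49/117.0 × 17.6 + 101 ≈ 108.37 → 108.
PM2.5 310.714: bracket 275.254–367.512 → index 201–300; slope 99/92.258, offset 35.460.
AQI = 201 + 99/92.258·35.460 ≈ 239.05 ⇒ 239.
SO₂ 527.3: bracket 503.5–678.1 → index 151–200; slope 49/174.6, offset 23.8.
AQI = 151 + 49/174.6·23.8 ≈ 157.68 ⇒ 158.
PM10 696.4: bracket 528.7–736.4 → index 201–300; slope 99/207.7, offset 167.7.
AQI = 201 + 99/207.7·167.7 ≈ 280.93 ⇒ 281.
Sub-indices: NO₂→108, PM2.5→239, SO₂→158, PM10→281. Overall AQI = max = 281; dominant pollutant is PM10.

281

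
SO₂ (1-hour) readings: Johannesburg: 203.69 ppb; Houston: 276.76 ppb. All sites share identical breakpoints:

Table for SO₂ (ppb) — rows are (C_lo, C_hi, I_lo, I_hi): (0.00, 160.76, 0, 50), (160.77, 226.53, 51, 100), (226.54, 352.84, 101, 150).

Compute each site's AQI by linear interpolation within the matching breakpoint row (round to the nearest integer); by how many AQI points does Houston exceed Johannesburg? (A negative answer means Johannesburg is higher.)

Johannesburg: row 160.77–226.53 (AQI 51–100). (100−51)·(203.69−160.77)/(226.53−160.77) + 51 = 49·42.92/65.76 + 51 ≈ 82.98 → 83.
Houston 276.76: bracket 226.54–352.84 → index 101–150; slope 49/126.30, offset 50.22.
AQI = 101 + 49/126.30·50.22 ≈ 120.48 ⇒ 120.
AQIs: Johannesburg=83, Houston=120. Houston (120) − Johannesburg (83) = 37.

37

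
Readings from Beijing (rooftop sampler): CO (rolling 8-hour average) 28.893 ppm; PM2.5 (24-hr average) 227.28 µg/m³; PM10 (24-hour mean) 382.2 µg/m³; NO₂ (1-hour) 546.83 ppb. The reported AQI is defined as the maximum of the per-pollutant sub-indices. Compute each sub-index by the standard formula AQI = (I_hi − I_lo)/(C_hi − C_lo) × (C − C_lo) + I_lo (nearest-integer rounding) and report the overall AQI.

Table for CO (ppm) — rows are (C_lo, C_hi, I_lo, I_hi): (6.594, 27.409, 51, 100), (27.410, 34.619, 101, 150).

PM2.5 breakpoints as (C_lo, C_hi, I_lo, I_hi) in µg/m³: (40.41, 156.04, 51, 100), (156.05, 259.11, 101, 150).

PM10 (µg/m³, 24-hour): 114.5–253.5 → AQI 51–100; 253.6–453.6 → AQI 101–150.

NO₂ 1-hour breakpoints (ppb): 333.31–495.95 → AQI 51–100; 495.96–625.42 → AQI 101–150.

CO: 28.893 lies in 27.410–34.619, so I_lo=101, I_hi=150, C_lo=27.410, C_hi=34.619.
(150−101)/(34.619−27.410) × (28.893−27.410) + 101 = 49/7.209 × 1.483 + 101 ≈ 111.08 → 111.
PM2.5: row 156.05–259.11 (AQI 101–150). (150−101)·(227.28−156.05)/(259.11−156.05) + 101 = 49·71.23/103.06 + 101 ≈ 134.87 → 135.
PM10: 382.2 ∈ [253.6, 453.6] ↔ index [101, 150].
101 + (382.2−253.6)·(150−101)/(453.6−253.6) = 101 + 128.6·49/200.0 ≈ 132.51, so AQI = 133.
NO₂: 546.83 ∈ [495.96, 625.42] ↔ index [101, 150].
101 + (546.83−495.96)·(150−101)/(625.42−495.96) = 101 + 50.87·49/129.46 ≈ 120.25, so AQI = 120.
Sub-indices: CO→111, PM2.5→135, PM10→133, NO₂→120. Overall AQI = max = 135; dominant pollutant is PM2.5.
AQI 135: Unhealthy for Sensitive Groups.

135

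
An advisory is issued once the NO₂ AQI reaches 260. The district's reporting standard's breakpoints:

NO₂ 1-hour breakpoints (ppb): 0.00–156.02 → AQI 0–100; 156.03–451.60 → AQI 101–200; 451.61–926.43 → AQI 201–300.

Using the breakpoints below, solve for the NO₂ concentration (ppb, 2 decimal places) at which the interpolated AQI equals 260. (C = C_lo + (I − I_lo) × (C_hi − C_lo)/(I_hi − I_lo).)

AQI 260 lies in the 201–300 band, which corresponds to 451.61–926.43 ppb.
C = 451.61 + (260−201)×(926.43−451.61)/(300−201) = 451.61 + 59×474.82/99 ≈ 734.5835 ppb → 734.58 ppb to 2 dp.

734.58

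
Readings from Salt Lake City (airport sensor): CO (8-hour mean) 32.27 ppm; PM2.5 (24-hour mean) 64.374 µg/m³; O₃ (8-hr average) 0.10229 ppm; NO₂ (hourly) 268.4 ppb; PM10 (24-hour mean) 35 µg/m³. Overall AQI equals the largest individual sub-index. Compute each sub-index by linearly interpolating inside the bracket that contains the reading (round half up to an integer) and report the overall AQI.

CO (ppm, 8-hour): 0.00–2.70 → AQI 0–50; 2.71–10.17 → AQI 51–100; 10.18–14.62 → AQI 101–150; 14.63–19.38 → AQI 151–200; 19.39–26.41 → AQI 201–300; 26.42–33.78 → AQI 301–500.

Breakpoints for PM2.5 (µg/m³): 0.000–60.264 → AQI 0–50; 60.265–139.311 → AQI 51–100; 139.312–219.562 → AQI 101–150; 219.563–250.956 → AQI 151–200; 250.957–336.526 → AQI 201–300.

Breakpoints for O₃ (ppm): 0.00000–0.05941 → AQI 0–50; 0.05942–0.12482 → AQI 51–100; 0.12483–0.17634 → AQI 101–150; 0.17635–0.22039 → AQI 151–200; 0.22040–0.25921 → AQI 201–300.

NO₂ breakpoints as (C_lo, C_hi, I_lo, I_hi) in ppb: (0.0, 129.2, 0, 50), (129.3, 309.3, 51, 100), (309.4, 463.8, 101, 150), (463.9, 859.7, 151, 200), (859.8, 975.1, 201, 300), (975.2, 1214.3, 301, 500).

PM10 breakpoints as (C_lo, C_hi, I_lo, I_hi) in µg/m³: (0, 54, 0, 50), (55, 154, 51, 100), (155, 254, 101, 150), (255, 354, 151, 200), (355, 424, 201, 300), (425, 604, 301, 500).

CO: 32.27 lies in 26.42–33.78, so I_lo=301, I_hi=500, C_lo=26.42, C_hi=33.78.
(500−301)/(33.78−26.42) × (32.27−26.42) + 301 = 199/7.36 × 5.85 + 301 ≈ 459.17 → 459.
PM2.5: 64.374 lies in 60.265–139.311, so I_lo=51, I_hi=100, C_lo=60.265, C_hi=139.311.
(100−51)/(139.311−60.265) × (64.374−60.265) + 51 = 49/79.046 × 4.109 + 51 ≈ 53.55 → 54.
O₃: 0.10229 lies in 0.05942–0.12482, so I_lo=51, I_hi=100, C_lo=0.05942, C_hi=0.12482.
(100−51)/(0.12482−0.05942) × (0.10229−0.05942) + 51 = 49/0.06540 × 0.04287 + 51 ≈ 83.12 → 83.
NO₂: 268.4 ∈ [129.3, 309.3] ↔ index [51, 100].
51 + (268.4−129.3)·(100−51)/(309.3−129.3) = 51 + 139.1·49/180.0 ≈ 88.87, so AQI = 89.
PM10: 35 lies in 0–54, so I_lo=0, I_hi=50, C_lo=0, C_hi=54.
(50−0)/(54−0) × (35−0) + 0 = 50/54 × 35 + 0 ≈ 32.41 → 32.
Sub-indices: CO→459, PM2.5→54, O₃→83, NO₂→89, PM10→32. Overall AQI = max = 459; dominant pollutant is CO.
AQI 459: Hazardous.

459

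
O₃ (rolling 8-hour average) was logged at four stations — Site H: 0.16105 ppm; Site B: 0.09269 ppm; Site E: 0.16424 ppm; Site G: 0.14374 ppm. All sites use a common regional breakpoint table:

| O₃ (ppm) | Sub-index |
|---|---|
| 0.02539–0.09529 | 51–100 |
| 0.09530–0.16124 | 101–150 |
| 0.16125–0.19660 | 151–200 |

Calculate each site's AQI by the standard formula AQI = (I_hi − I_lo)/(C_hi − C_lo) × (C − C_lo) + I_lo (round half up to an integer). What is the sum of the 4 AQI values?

540

Site H: 0.16105 lies in 0.09530–0.16124, so I_lo=101, I_hi=150, C_lo=0.09530, C_hi=0.16124.
(150−101)/(0.16124−0.09530) × (0.16105−0.09530) + 101 = 49/0.06594 × 0.06575 + 101 ≈ 149.86 → 150.
Site B 0.09269: bracket 0.02539–0.09529 → index 51–100; slope 49/0.06990, offset 0.06730.
AQI = 51 + 49/0.06990·0.06730 ≈ 98.18 ⇒ 98.
Site E: 0.16424 lies in 0.16125–0.19660, so I_lo=151, I_hi=200, C_lo=0.16125, C_hi=0.19660.
(200−151)/(0.19660−0.16125) × (0.16424−0.16125) + 151 = 49/0.03535 × 0.00299 + 151 ≈ 155.14 → 155.
Site G 0.14374: bracket 0.09530–0.16124 → index 101–150; slope 49/0.06594, offset 0.04844.
AQI = 101 + 49/0.06594·0.04844 ≈ 137.00 ⇒ 137.
AQIs: Site H=150, Site B=98, Site E=155, Site G=137. Sum = 150 + 98 + 155 + 137 = 540.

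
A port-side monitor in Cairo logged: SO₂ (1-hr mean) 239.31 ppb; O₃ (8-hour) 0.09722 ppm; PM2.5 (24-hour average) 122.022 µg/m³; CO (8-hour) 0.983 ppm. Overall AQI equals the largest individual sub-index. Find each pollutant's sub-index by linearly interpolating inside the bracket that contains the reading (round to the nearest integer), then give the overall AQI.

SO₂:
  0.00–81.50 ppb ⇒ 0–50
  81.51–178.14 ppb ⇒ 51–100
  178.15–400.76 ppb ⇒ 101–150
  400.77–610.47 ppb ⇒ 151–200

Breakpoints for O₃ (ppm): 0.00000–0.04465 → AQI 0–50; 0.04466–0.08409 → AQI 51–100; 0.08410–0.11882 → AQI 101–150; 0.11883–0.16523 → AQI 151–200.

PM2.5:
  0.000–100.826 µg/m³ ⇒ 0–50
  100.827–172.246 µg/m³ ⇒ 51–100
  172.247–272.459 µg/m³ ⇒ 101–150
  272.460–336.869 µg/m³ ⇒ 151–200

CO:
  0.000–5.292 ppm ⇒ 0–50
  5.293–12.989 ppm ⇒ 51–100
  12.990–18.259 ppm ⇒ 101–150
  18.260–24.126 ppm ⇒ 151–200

120

SO₂: 239.31 ∈ [178.15, 400.76] ↔ index [101, 150].
101 + (239.31−178.15)·(150−101)/(400.76−178.15) = 101 + 61.16·49/222.61 ≈ 114.46, so AQI = 114.
O₃: row 0.08410–0.11882 (AQI 101–150). (150−101)·(0.09722−0.08410)/(0.11882−0.08410) + 101 = 49·0.01312/0.03472 + 101 ≈ 119.52 → 120.
PM2.5: 122.022 ∈ [100.827, 172.246] ↔ index [51, 100].
51 + (122.022−100.827)·(100−51)/(172.246−100.827) = 51 + 21.195·49/71.419 ≈ 65.54, so AQI = 66.
CO 0.983: bracket 0.000–5.292 → index 0–50; slope 50/5.292, offset 0.983.
AQI = 0 + 50/5.292·0.983 ≈ 9.29 ⇒ 9.
Sub-indices: SO₂→114, O₃→120, PM2.5→66, CO→9. Overall AQI = max = 120; dominant pollutant is O₃.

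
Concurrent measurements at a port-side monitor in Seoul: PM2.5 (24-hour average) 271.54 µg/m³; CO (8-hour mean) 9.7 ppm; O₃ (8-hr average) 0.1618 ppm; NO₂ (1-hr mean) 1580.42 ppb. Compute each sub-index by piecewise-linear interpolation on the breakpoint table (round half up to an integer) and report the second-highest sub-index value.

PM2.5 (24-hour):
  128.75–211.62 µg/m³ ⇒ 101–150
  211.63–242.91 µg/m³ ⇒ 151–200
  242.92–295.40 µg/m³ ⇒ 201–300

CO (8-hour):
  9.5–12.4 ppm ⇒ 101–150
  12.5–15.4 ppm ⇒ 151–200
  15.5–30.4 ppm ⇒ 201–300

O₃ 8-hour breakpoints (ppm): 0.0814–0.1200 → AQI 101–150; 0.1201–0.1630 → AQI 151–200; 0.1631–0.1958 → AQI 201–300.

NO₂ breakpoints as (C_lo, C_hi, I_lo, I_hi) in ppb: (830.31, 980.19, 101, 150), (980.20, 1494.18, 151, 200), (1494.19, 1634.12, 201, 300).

255

PM2.5: 271.54 lies in 242.92–295.40, so I_lo=201, I_hi=300, C_lo=242.92, C_hi=295.40.
(300−201)/(295.40−242.92) × (271.54−242.92) + 201 = 99/52.48 × 28.62 + 201 ≈ 254.99 → 255.
CO: row 9.5–12.4 (AQI 101–150). (150−101)·(9.7−9.5)/(12.4−9.5) + 101 = 49·0.2/2.9 + 101 ≈ 104.38 → 104.
O₃: row 0.1201–0.1630 (AQI 151–200). (200−151)·(0.1618−0.1201)/(0.1630−0.1201) + 151 = 49·0.0417/0.0429 + 151 ≈ 198.63 → 199.
NO₂ 1580.42: bracket 1494.19–1634.12 → index 201–300; slope 99/139.93, offset 86.23.
AQI = 201 + 99/139.93·86.23 ≈ 262.01 ⇒ 262.
Sub-indices: PM2.5→255, CO→104, O₃→199, NO₂→262. Ranked high→low: 262, 255, 199, 104. Second-highest sub-index = 255.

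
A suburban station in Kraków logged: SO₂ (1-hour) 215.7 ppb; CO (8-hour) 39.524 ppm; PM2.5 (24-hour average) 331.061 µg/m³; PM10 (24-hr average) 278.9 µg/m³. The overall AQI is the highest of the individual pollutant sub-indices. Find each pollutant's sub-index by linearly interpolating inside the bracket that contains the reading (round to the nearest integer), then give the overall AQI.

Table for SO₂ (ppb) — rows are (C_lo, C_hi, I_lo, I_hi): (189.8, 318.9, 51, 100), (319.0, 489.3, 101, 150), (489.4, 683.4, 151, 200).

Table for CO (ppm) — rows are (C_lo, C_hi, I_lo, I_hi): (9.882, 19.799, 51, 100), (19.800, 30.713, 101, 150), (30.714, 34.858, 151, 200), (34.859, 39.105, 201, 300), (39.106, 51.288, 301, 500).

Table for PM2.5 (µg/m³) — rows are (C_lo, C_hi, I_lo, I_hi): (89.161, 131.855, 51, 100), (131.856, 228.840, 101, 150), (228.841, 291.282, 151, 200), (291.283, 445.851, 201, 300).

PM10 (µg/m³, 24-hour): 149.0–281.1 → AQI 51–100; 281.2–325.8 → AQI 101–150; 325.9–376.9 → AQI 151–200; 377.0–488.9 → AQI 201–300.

SO₂ 215.7: bracket 189.8–318.9 → index 51–100; slope 49/129.1, offset 25.9.
AQI = 51 + 49/129.1·25.9 ≈ 60.83 ⇒ 61.
CO: 39.524 lies in 39.106–51.288, so I_lo=301, I_hi=500, C_lo=39.106, C_hi=51.288.
(500−301)/(51.288−39.106) × (39.524−39.106) + 301 = 199/12.182 × 0.418 + 301 ≈ 307.83 → 308.
PM2.5: 331.061 lies in 291.283–445.851, so I_lo=201, I_hi=300, C_lo=291.283, C_hi=445.851.
(300−201)/(445.851−291.283) × (331.061−291.283) + 201 = 99/154.568 × 39.778 + 201 ≈ 226.48 → 226.
PM10 278.9: bracket 149.0–281.1 → index 51–100; slope 49/132.1, offset 129.9.
AQI = 51 + 49/132.1·129.9 ≈ 99.18 ⇒ 99.
Sub-indices: SO₂→61, CO→308, PM2.5→226, PM10→99. Overall AQI = max = 308; dominant pollutant is CO.
AQI 308: Hazardous.

308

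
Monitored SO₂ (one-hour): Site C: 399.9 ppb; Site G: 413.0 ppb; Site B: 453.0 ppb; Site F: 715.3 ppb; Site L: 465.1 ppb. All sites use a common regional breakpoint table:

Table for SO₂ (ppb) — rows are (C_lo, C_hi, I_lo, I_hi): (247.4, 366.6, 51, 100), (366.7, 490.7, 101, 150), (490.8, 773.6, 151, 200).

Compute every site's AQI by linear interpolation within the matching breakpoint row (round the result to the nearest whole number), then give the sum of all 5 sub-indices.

698

Site C: 399.9 lies in 366.7–490.7, so I_lo=101, I_hi=150, C_lo=366.7, C_hi=490.7.
(150−101)/(490.7−366.7) × (399.9−366.7) + 101 = 49/124.0 × 33.2 + 101 ≈ 114.12 → 114.
Site G 413.0: bracket 366.7–490.7 → index 101–150; slope 49/124.0, offset 46.3.
AQI = 101 + 49/124.0·46.3 ≈ 119.30 ⇒ 119.
Site B: 453.0 lies in 366.7–490.7, so I_lo=101, I_hi=150, C_lo=366.7, C_hi=490.7.
(150−101)/(490.7−366.7) × (453.0−366.7) + 101 = 49/124.0 × 86.3 + 101 ≈ 135.10 → 135.
Site F: 715.3 lies in 490.8–773.6, so I_lo=151, I_hi=200, C_lo=490.8, C_hi=773.6.
(200−151)/(773.6−490.8) × (715.3−490.8) + 151 = 49/282.8 × 224.5 + 151 ≈ 189.90 → 190.
Site L 465.1: bracket 366.7–490.7 → index 101–150; slope 49/124.0, offset 98.4.
AQI = 101 + 49/124.0·98.4 ≈ 139.88 ⇒ 140.
AQIs: Site C=114, Site G=119, Site B=135, Site F=190, Site L=140. Sum = 114 + 119 + 135 + 190 + 140 = 698.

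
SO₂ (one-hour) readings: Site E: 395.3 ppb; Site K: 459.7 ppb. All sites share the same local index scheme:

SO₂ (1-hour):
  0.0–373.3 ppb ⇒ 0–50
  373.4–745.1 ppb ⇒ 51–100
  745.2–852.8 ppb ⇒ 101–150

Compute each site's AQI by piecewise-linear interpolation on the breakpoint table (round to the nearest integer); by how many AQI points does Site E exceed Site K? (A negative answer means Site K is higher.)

-8

Site E 395.3: bracket 373.4–745.1 → index 51–100; slope 49/371.7, offset 21.9.
AQI = 51 + 49/371.7·21.9 ≈ 53.89 ⇒ 54.
Site K: row 373.4–745.1 (AQI 51–100). (100−51)·(459.7−373.4)/(745.1−373.4) + 51 = 49·86.3/371.7 + 51 ≈ 62.38 → 62.
AQIs: Site E=54, Site K=62. Site E (54) − Site K (62) = -8.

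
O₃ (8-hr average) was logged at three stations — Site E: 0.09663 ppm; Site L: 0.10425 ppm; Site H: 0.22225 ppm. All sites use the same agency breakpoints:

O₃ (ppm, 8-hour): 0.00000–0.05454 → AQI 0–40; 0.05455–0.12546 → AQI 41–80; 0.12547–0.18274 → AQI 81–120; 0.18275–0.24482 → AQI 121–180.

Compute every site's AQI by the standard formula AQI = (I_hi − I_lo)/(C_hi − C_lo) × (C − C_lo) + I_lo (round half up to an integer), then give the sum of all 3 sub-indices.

Site E: row 0.05455–0.12546 (AQI 41–80). (80−41)·(0.09663−0.05455)/(0.12546−0.05455) + 41 = 39·0.04208/0.07091 + 41 ≈ 64.14 → 64.
Site L 0.10425: bracket 0.05455–0.12546 → index 41–80; slope 39/0.07091, offset 0.04970.
AQI = 41 + 39/0.07091·0.04970 ≈ 68.33 ⇒ 68.
Site H: 0.22225 lies in 0.18275–0.24482, so I_lo=121, I_hi=180, C_lo=0.18275, C_hi=0.24482.
(180−121)/(0.24482−0.18275) × (0.22225−0.18275) + 121 = 59/0.06207 × 0.03950 + 121 ≈ 158.55 → 159.
AQIs: Site E=64, Site L=68, Site H=159. Sum = 64 + 68 + 159 = 291.

291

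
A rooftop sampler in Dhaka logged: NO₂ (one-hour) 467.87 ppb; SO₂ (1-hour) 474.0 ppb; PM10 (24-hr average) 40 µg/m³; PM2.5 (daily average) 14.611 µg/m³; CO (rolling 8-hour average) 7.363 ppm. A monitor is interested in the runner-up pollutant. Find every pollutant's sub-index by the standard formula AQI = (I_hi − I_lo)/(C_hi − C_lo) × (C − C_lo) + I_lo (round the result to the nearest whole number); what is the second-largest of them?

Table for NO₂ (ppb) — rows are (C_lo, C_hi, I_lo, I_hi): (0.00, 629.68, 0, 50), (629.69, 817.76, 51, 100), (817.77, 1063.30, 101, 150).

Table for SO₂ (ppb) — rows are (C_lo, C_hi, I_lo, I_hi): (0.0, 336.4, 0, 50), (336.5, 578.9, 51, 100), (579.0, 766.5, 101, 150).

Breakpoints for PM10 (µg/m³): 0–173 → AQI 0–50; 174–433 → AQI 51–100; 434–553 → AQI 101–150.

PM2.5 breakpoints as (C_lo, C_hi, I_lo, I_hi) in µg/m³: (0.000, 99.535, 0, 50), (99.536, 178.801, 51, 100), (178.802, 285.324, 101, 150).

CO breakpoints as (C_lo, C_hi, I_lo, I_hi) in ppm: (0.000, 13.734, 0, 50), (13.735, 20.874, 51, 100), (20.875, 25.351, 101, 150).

37

NO₂ 467.87: bracket 0.00–629.68 → index 0–50; slope 50/629.68, offset 467.87.
AQI = 0 + 50/629.68·467.87 ≈ 37.15 ⇒ 37.
SO₂: row 336.5–578.9 (AQI 51–100). (100−51)·(474.0−336.5)/(578.9−336.5) + 51 = 49·137.5/242.4 + 51 ≈ 78.79 → 79.
PM10: row 0–173 (AQI 0–50). (50−0)·(40−0)/(173−0) + 0 = 50·40/173 + 0 ≈ 11.56 → 12.
PM2.5: 14.611 lies in 0.000–99.535, so I_lo=0, I_hi=50, C_lo=0.000, C_hi=99.535.
(50−0)/(99.535−0.000) × (14.611−0.000) + 0 = 50/99.535 × 14.611 + 0 ≈ 7.34 → 7.
CO: row 0.000–13.734 (AQI 0–50). (50−0)·(7.363−0.000)/(13.734−0.000) + 0 = 50·7.363/13.734 + 0 ≈ 26.81 → 27.
Sub-indices: NO₂→37, SO₂→79, PM10→12, PM2.5→7, CO→27. Ranked high→low: 79, 37, 27, 12, 7. Second-highest sub-index = 37.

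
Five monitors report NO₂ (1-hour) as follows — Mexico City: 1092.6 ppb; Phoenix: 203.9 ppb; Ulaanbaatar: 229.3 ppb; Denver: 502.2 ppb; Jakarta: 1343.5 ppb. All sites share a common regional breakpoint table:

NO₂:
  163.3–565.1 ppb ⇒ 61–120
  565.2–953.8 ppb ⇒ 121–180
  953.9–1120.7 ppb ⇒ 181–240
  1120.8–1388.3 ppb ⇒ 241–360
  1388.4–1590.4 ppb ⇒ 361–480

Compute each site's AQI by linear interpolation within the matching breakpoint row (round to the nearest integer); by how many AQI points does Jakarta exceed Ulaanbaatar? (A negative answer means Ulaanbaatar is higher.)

Mexico City: 1092.6 lies in 953.9–1120.7, so I_lo=181, I_hi=240, C_lo=953.9, C_hi=1120.7.
(240−181)/(1120.7−953.9) × (1092.6−953.9) + 181 = 59/166.8 × 138.7 + 181 ≈ 230.06 → 230.
Phoenix: 203.9 lies in 163.3–565.1, so I_lo=61, I_hi=120, C_lo=163.3, C_hi=565.1.
(120−61)/(565.1−163.3) × (203.9−163.3) + 61 = 59/401.8 × 40.6 + 61 ≈ 66.96 → 67.
Ulaanbaatar: 229.3 lies in 163.3–565.1, so I_lo=61, I_hi=120, C_lo=163.3, C_hi=565.1.
(120−61)/(565.1−163.3) × (229.3−163.3) + 61 = 59/401.8 × 66.0 + 61 ≈ 70.69 → 71.
Denver: 502.2 lies in 163.3–565.1, so I_lo=61, I_hi=120, C_lo=163.3, C_hi=565.1.
(120−61)/(565.1−163.3) × (502.2−163.3) + 61 = 59/401.8 × 338.9 + 61 ≈ 110.76 → 111.
Jakarta: row 1120.8–1388.3 (AQI 241–360). (360−241)·(1343.5−1120.8)/(1388.3−1120.8) + 241 = 119·222.7/267.5 + 241 ≈ 340.07 → 340.
AQIs: Mexico City=230, Phoenix=67, Ulaanbaatar=71, Denver=111, Jakarta=340. Jakarta (340) − Ulaanbaatar (71) = 269.

269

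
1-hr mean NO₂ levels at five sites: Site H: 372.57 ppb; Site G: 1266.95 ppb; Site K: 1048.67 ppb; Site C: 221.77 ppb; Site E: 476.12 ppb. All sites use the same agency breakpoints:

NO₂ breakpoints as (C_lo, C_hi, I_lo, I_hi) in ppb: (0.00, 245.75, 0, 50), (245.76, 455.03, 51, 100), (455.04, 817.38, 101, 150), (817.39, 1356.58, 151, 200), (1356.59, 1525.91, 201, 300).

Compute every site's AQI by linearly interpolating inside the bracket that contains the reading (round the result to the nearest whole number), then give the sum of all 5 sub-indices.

Site H 372.57: bracket 245.76–455.03 → index 51–100; slope 49/209.27, offset 126.81.
AQI = 51 + 49/209.27·126.81 ≈ 80.69 ⇒ 81.
Site G 1266.95: bracket 817.39–1356.58 → index 151–200; slope 49/539.19, offset 449.56.
AQI = 151 + 49/539.19·449.56 ≈ 191.85 ⇒ 192.
Site K 1048.67: bracket 817.39–1356.58 → index 151–200; slope 49/539.19, offset 231.28.
AQI = 151 + 49/539.19·231.28 ≈ 172.02 ⇒ 172.
Site C: 221.77 ∈ [0.00, 245.75] ↔ index [0, 50].
0 + (221.77−0.00)·(50−0)/(245.75−0.00) = 0 + 221.77·50/245.75 ≈ 45.12, so AQI = 45.
Site E: row 455.04–817.38 (AQI 101–150). (150−101)·(476.12−455.04)/(817.38−455.04) + 101 = 49·21.08/362.34 + 101 ≈ 103.85 → 104.
AQIs: Site H=81, Site G=192, Site K=172, Site C=45, Site E=104. Sum = 81 + 192 + 172 + 45 + 104 = 594.

594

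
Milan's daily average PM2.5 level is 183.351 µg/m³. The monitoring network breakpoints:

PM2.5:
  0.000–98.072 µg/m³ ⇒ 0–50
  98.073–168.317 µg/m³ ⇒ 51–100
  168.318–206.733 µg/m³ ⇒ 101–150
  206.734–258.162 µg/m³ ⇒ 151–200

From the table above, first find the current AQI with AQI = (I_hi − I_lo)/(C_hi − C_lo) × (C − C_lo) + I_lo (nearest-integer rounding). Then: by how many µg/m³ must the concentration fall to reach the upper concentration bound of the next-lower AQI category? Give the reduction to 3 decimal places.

15.034

PM2.5: 183.351 lies in 168.318–206.733, so I_lo=101, I_hi=150, C_lo=168.318, C_hi=206.733.
(150−101)/(206.733−168.318) × (183.351−168.318) + 101 = 49/38.415 × 15.033 + 101 ≈ 120.18 → 120.
Current AQI 120 is in the Unhealthy for Sensitive Groups range (101–150). The next-lower category tops out at AQI 100, whose upper concentration bound is 168.317 µg/m³.
Reduction needed = 183.351 − 168.317 = 15.034 µg/m³.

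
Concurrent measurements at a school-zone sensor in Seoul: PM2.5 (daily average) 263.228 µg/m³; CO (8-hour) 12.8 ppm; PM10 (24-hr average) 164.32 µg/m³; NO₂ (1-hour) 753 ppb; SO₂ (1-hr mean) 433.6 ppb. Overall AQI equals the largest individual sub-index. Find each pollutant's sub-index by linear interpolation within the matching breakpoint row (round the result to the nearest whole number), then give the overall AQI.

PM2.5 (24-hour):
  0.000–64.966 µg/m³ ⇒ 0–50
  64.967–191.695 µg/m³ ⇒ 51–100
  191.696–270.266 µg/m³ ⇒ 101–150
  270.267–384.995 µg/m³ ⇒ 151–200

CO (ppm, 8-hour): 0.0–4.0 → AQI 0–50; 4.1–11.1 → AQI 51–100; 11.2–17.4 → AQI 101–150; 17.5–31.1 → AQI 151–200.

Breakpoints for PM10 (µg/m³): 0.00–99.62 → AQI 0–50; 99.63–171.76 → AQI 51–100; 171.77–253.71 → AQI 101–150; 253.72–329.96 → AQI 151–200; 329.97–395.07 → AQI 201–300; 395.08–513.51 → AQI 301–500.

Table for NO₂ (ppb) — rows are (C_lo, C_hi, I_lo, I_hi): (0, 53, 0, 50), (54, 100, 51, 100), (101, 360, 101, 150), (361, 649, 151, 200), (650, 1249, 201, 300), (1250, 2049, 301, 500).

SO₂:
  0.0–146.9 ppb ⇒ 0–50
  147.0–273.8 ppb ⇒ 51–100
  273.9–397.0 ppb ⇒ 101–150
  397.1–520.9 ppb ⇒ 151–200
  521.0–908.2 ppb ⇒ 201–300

218

PM2.5: 263.228 ∈ [191.696, 270.266] ↔ index [101, 150].
101 + (263.228−191.696)·(150−101)/(270.266−191.696) = 101 + 71.532·49/78.570 ≈ 145.61, so AQI = 146.
CO: 12.8 ∈ [11.2, 17.4] ↔ index [101, 150].
101 + (12.8−11.2)·(150−101)/(17.4−11.2) = 101 + 1.6·49/6.2 ≈ 113.65, so AQI = 114.
PM10 164.32: bracket 99.63–171.76 → index 51–100; slope 49/72.13, offset 64.69.
AQI = 51 + 49/72.13·64.69 ≈ 94.95 ⇒ 95.
NO₂: 753 ∈ [650, 1249] ↔ index [201, 300].
201 + (753−650)·(300−201)/(1249−650) = 201 + 103·99/599 ≈ 218.02, so AQI = 218.
SO₂: 433.6 lies in 397.1–520.9, so I_lo=151, I_hi=200, C_lo=397.1, C_hi=520.9.
(200−151)/(520.9−397.1) × (433.6−397.1) + 151 = 49/123.8 × 36.5 + 151 ≈ 165.45 → 165.
Sub-indices: PM2.5→146, CO→114, PM10→95, NO₂→218, SO₂→165. Overall AQI = max = 218; dominant pollutant is NO₂.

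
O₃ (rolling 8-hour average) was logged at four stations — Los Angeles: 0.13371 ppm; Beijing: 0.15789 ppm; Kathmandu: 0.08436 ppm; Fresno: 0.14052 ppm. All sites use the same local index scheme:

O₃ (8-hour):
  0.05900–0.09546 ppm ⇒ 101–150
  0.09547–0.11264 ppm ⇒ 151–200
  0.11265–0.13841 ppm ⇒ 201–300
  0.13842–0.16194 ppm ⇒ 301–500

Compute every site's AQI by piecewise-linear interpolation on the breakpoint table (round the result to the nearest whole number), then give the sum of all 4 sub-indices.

1202

Los Angeles 0.13371: bracket 0.11265–0.13841 → index 201–300; slope 99/0.02576, offset 0.02106.
AQI = 201 + 99/0.02576·0.02106 ≈ 281.94 ⇒ 282.
Beijing: 0.15789 lies in 0.13842–0.16194, so I_lo=301, I_hi=500, C_lo=0.13842, C_hi=0.16194.
(500−301)/(0.16194−0.13842) × (0.15789−0.13842) + 301 = 199/0.02352 × 0.01947 + 301 ≈ 465.73 → 466.
Kathmandu 0.08436: bracket 0.05900–0.09546 → index 101–150; slope 49/0.03646, offset 0.02536.
AQI = 101 + 49/0.03646·0.02536 ≈ 135.08 ⇒ 135.
Fresno: row 0.13842–0.16194 (AQI 301–500). (500−301)·(0.14052−0.13842)/(0.16194−0.13842) + 301 = 199·0.00210/0.02352 + 301 ≈ 318.77 → 319.
AQIs: Los Angeles=282, Beijing=466, Kathmandu=135, Fresno=319. Sum = 282 + 466 + 135 + 319 = 1202.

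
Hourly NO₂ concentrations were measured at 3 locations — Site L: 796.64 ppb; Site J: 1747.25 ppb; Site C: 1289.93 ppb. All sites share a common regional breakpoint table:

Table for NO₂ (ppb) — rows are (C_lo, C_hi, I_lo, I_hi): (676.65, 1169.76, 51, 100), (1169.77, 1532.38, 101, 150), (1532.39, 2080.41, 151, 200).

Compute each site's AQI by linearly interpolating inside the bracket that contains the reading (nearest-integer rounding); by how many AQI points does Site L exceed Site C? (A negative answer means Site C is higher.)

-54

Site L: 796.64 lies in 676.65–1169.76, so I_lo=51, I_hi=100, C_lo=676.65, C_hi=1169.76.
(100−51)/(1169.76−676.65) × (796.64−676.65) + 51 = 49/493.11 × 119.99 + 51 ≈ 62.92 → 63.
Site J: 1747.25 ∈ [1532.39, 2080.41] ↔ index [151, 200].
151 + (1747.25−1532.39)·(200−151)/(2080.41−1532.39) = 151 + 214.86·49/548.02 ≈ 170.21, so AQI = 170.
Site C: 1289.93 ∈ [1169.77, 1532.38] ↔ index [101, 150].
101 + (1289.93−1169.77)·(150−101)/(1532.38−1169.77) = 101 + 120.16·49/362.61 ≈ 117.24, so AQI = 117.
AQIs: Site L=63, Site J=170, Site C=117. Site L (63) − Site C (117) = -54.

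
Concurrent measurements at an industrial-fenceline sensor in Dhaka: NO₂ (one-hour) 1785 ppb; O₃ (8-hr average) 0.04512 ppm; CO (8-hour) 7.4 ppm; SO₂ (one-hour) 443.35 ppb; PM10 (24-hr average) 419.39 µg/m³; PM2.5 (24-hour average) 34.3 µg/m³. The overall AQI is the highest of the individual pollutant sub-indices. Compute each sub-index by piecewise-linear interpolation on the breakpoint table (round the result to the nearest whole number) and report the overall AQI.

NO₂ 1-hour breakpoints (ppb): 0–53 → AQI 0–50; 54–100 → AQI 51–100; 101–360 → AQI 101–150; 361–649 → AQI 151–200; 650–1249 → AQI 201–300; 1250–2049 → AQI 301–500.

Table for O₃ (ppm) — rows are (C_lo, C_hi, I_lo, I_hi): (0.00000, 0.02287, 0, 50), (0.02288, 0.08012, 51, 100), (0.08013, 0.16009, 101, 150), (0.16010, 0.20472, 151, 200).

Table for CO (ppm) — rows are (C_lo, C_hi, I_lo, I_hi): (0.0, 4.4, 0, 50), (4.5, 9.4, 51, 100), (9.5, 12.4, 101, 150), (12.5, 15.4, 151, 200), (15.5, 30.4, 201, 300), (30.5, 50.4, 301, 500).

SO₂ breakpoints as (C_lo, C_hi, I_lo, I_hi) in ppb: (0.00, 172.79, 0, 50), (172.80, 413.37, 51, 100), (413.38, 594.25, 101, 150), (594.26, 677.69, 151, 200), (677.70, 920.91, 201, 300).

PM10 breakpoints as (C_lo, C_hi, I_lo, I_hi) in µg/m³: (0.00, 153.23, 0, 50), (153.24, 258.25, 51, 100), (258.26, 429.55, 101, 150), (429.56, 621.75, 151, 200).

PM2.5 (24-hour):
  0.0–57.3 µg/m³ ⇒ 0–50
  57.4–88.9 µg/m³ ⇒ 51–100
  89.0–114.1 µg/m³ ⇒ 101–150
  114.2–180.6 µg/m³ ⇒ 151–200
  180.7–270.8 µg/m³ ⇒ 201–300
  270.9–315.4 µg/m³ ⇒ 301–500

NO₂: 1785 lies in 1250–2049, so I_lo=301, I_hi=500, C_lo=1250, C_hi=2049.
(500−301)/(2049−1250) × (1785−1250) + 301 = 199/799 × 535 + 301 ≈ 434.25 → 434.
O₃: 0.04512 ∈ [0.02288, 0.08012] ↔ index [51, 100].
51 + (0.04512−0.02288)·(100−51)/(0.08012−0.02288) = 51 + 0.02224·49/0.05724 ≈ 70.04, so AQI = 70.
CO: 7.4 ∈ [4.5, 9.4] ↔ index [51, 100].
51 + (7.4−4.5)·(100−51)/(9.4−4.5) = 51 + 2.9·49/4.9 ≈ 80.00, so AQI = 80.
SO₂: row 413.38–594.25 (AQI 101–150). (150−101)·(443.35−413.38)/(594.25−413.38) + 101 = 49·29.97/180.87 + 101 ≈ 109.12 → 109.
PM10 419.39: bracket 258.26–429.55 → index 101–150; slope 49/171.29, offset 161.13.
AQI = 101 + 49/171.29·161.13 ≈ 147.09 ⇒ 147.
PM2.5: 34.3 ∈ [0.0, 57.3] ↔ index [0, 50].
0 + (34.3−0.0)·(50−0)/(57.3−0.0) = 0 + 34.3·50/57.3 ≈ 29.93, so AQI = 30.
Sub-indices: NO₂→434, O₃→70, CO→80, SO₂→109, PM10→147, PM2.5→30. Overall AQI = max = 434; dominant pollutant is NO₂.

434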